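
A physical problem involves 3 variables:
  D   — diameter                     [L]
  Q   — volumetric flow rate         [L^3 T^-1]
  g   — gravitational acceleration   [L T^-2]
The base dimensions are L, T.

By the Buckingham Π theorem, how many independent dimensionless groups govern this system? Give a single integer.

Exponent matrix [L,T] × [D,Q,g]:
  L: [ 1  3  1]
  T: [ 0 -1 -2]
Echelon form has 2 nonzero rows (pivots: D,Q)
Π count = n − r = 3 − 2 = 1

1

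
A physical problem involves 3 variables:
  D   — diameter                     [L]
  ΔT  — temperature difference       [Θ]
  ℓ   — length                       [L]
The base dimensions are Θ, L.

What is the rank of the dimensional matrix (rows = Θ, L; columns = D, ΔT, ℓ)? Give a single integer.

Write exponents as rows Θ,L / cols D,ΔT,ℓ:
  Θ: [ 0  1  0]
  L: [ 1  0  1]
Echelon form has 2 nonzero rows (pivots: D,ΔT)

2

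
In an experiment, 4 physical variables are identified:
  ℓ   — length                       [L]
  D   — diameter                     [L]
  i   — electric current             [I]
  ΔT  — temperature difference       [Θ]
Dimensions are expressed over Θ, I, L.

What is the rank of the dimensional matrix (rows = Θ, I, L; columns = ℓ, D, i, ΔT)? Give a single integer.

Exponent matrix [Θ,I,L] × [ℓ,D,i,ΔT]:
  Θ: [ 0  0  0  1]
  I: [ 0  0  1  0]
  L: [ 1  1  0  0]
Row reduction gives pivot columns ℓ,i,ΔT; rank = 3

3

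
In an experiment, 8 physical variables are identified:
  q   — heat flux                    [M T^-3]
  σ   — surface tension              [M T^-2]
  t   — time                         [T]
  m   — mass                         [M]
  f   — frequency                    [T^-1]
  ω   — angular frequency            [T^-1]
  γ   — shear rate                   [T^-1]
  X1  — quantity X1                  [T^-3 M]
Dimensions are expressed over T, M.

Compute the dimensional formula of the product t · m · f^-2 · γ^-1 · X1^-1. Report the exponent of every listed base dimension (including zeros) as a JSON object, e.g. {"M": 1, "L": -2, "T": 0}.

{"T": 7, "M": 0}

Exponent matrix [T,M] × [q,σ,t,m,f,ω,γ,X1]:
  T: [-3 -2  1  0 -1 -1 -1 -3]
  M: [ 1  1  0  1  0  0  0  1]
  [T]: (1)·1+(1)·0+(-2)·-1+(-1)·-1+(-1)·-3 = 7
  [M]: (1)·0+(1)·1+(-2)·0+(-1)·0+(-1)·1 = 0
⇒ T^7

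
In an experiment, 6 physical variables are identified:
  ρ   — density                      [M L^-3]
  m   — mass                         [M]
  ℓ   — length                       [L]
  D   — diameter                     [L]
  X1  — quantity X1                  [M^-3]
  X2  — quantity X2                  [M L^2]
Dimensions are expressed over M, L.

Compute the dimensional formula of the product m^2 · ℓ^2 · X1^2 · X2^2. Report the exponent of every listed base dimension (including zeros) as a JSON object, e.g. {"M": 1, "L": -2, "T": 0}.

{"M": -2, "L": 6}

Exponent matrix [M,L] × [ρ,m,ℓ,D,X1,X2]:
  M: [ 1  1  0  0 -3  1]
  L: [-3  0  1  1  0  2]
  [M]: (2)·1+(2)·0+(2)·-3+(2)·1 = -2
  [L]: (2)·0+(2)·1+(2)·0+(2)·2 = 6
⇒ M^-2 L^6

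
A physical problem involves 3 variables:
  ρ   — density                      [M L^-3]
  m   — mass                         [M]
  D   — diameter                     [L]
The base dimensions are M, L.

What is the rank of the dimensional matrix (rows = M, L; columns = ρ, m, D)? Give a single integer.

Write exponents as rows M,L / cols ρ,m,D:
  M: [ 1  1  0]
  L: [-3  0  1]
RREF → pivots at {ρ,m} ⇒ r = 2

2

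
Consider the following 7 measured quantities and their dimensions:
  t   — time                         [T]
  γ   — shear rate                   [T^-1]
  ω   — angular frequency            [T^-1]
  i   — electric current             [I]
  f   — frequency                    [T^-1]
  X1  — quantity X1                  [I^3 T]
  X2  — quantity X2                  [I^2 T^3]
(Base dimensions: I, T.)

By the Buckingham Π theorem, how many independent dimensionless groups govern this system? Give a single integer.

Dimensional matrix (I×T by t×γ×ω×i×f×X1×X2):
  I: [ 0  0  0  1  0  3  2]
  T: [ 1 -1 -1  0 -1  1  3]
Row reduction gives pivot columns t,i; rank = 2
n=7, r=2 ⇒ 5 dimensionless groups

5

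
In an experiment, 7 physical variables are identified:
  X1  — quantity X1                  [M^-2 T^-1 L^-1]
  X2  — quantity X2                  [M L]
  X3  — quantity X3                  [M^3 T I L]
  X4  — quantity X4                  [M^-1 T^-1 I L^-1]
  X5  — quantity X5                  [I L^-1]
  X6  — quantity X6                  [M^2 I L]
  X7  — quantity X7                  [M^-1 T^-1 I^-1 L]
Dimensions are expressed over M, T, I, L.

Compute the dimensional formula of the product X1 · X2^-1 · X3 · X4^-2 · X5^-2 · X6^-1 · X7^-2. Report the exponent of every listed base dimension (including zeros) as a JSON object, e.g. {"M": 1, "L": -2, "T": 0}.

{"M": 2, "T": 4, "I": -2, "L": 0}

Dimensional matrix (M×T×I×L by X1×X2×X3×X4×X5×X6×X7):
  M: [-2  1  3 -1  0  2 -1]
  T: [-1  0  1 -1  0  0 -1]
  I: [ 0  0  1  1  1  1 -1]
  L: [-1  1  1 -1 -1  1  1]
  [M]: (1)·-2+(-1)·1+(1)·3+(-2)·-1+(-2)·0+(-1)·2+(-2)·-1 = 2
  [T]: (1)·-1+(-1)·0+(1)·1+(-2)·-1+(-2)·0+(-1)·0+(-2)·-1 = 4
  [I]: (1)·0+(-1)·0+(1)·1+(-2)·1+(-2)·1+(-1)·1+(-2)·-1 = -2
  [L]: (1)·-1+(-1)·1+(1)·1+(-2)·-1+(-2)·-1+(-1)·1+(-2)·1 = 0
⇒ M^2 T^4 I^-2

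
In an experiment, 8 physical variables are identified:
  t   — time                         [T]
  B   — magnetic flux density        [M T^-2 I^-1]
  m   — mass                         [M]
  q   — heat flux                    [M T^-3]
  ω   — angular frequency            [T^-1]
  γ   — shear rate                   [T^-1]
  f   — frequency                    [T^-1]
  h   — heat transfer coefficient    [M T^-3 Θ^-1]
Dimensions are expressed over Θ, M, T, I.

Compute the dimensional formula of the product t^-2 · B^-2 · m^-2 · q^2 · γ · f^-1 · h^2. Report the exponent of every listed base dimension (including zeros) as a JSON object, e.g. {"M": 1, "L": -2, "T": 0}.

{"Θ": -2, "M": 0, "T": -10, "I": 2}

Write exponents as rows Θ,M,T,I / cols t,B,m,q,ω,γ,f,h:
  Θ: [ 0  0  0  0  0  0  0 -1]
  M: [ 0  1  1  1  0  0  0  1]
  T: [ 1 -2  0 -3 -1 -1 -1 -3]
  I: [ 0 -1  0  0  0  0  0  0]
  [Θ]: (-2)·0+(-2)·0+(-2)·0+(2)·0+(1)·0+(-1)·0+(2)·-1 = -2
  [M]: (-2)·0+(-2)·1+(-2)·1+(2)·1+(1)·0+(-1)·0+(2)·1 = 0
  [T]: (-2)·1+(-2)·-2+(-2)·0+(2)·-3+(1)·-1+(-1)·-1+(2)·-3 = -10
  [I]: (-2)·0+(-2)·-1+(-2)·0+(2)·0+(1)·0+(-1)·0+(2)·0 = 2
⇒ Θ^-2 T^-10 I^2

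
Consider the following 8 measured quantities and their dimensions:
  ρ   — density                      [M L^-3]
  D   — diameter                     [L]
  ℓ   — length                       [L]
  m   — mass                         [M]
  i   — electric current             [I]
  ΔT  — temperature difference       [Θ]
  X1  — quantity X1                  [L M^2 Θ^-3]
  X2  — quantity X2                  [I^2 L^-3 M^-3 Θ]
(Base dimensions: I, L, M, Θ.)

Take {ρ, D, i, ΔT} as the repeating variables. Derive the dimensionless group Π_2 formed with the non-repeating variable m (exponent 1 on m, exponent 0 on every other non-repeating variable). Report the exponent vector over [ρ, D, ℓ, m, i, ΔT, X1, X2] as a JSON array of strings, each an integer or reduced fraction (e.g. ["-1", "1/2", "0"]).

Dimensional matrix (I×L×M×Θ by ρ×D×ℓ×m×i×ΔT×X1×X2):
  I: [ 0  0  0  0  1  0  0  2]
  L: [-3  1  1  0  0  0  1 -3]
  M: [ 1  0  0  1  0  0  2 -3]
  Θ: [ 0  0  0  0  0  1 -3  1]
Row reduction gives pivot columns ρ,D,i,ΔT; rank = 4
Repeat: ρ,D,i,ΔT; free: ℓ,m,X1,X2
RREF:
  r0: [   1    0    0    1    0    0    2   -3]
  r1: [   0    1    1    3    0    0    7  -12]
  r2: [   0    0    0    0    1    0    0    2]
  r3: [   0    0    0    0    0    1   -3    1]
Fix exponent of m at 1, ℓ at 0, X1 at 0, X2 at 0; solve each RREF row for its pivot's exponent:
  r0: exp(ρ) + (1)·1 = 0 ⇒ exp(ρ) = -1
  r1: exp(D) + (3)·1 = 0 ⇒ exp(D) = -3
  r2: exp(i) + (0)·1 = 0 ⇒ exp(i) = 0
  r3: exp(ΔT) + (0)·1 = 0 ⇒ exp(ΔT) = 0
Π_2 = ρ^-1 · D^-3 · m

["-1", "-3", "0", "1", "0", "0", "0", "0"]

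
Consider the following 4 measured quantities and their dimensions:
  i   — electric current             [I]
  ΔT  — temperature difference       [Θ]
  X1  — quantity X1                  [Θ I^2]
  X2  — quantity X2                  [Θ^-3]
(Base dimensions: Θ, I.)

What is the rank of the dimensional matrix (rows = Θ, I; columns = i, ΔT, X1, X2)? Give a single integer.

Dimensional matrix (Θ×I by i×ΔT×X1×X2):
  Θ: [ 0  1  1 -3]
  I: [ 1  0  2  0]
Echelon form has 2 nonzero rows (pivots: i,ΔT)

2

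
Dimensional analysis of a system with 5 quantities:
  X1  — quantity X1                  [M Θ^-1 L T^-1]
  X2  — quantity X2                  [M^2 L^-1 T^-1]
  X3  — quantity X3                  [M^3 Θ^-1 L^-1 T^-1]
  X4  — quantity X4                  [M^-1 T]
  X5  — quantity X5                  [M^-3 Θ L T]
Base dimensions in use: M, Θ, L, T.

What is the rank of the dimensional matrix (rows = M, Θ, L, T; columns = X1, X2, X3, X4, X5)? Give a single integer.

3

Exponent matrix [M,Θ,L,T] × [X1,X2,X3,X4,X5]:
  M: [ 1  2  3 -1 -3]
  Θ: [-1  0 -1  0  1]
  L: [ 1 -1 -1  0  1]
  T: [-1 -1 -1  1  1]
RREF → pivots at {X1,X2,X3} ⇒ r = 3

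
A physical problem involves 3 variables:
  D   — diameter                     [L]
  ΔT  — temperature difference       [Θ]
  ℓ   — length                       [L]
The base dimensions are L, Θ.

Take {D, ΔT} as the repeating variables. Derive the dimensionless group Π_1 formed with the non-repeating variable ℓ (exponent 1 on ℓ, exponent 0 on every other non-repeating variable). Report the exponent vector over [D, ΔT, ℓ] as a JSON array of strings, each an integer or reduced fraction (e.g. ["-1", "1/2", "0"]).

["-1", "0", "1"]

Write exponents as rows L,Θ / cols D,ΔT,ℓ:
  L: [ 1  0  1]
  Θ: [ 0  1  0]
Row reduction gives pivot columns D,ΔT; rank = 2
Repeat: D,ΔT; free: ℓ
RREF:
  r0: [   1    0    1]
  r1: [   0    1    0]
Fix exponent of ℓ at 1; solve each RREF row for its pivot's exponent:
  r0: exp(D) + (1)·1 = 0 ⇒ exp(D) = -1
  r1: exp(ΔT) + (0)·1 = 0 ⇒ exp(ΔT) = 0
Π_1 = D^-1 · ℓ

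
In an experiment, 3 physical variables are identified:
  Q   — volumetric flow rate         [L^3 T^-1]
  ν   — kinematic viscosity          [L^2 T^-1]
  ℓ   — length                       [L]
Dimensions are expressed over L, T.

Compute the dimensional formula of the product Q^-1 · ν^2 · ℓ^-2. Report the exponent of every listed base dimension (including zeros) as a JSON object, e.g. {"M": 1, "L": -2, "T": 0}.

{"L": -1, "T": -1}

Write exponents as rows L,T / cols Q,ν,ℓ:
  L: [ 3  2  1]
  T: [-1 -1  0]
  [L]: (-1)·3+(2)·2+(-2)·1 = -1
  [T]: (-1)·-1+(2)·-1+(-2)·0 = -1
⇒ L^-1 T^-1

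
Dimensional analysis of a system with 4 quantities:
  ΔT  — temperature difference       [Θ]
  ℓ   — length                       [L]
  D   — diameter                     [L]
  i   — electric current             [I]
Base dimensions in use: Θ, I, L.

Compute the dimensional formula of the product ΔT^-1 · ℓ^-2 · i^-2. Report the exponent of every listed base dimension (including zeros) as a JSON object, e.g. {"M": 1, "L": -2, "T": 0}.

{"Θ": -1, "I": -2, "L": -2}

Dimensional matrix (Θ×I×L by ΔT×ℓ×D×i):
  Θ: [ 1  0  0  0]
  I: [ 0  0  0  1]
  L: [ 0  1  1  0]
  [Θ]: (-1)·1+(-2)·0+(-2)·0 = -1
  [I]: (-1)·0+(-2)·0+(-2)·1 = -2
  [L]: (-1)·0+(-2)·1+(-2)·0 = -2
⇒ Θ^-1 I^-2 L^-2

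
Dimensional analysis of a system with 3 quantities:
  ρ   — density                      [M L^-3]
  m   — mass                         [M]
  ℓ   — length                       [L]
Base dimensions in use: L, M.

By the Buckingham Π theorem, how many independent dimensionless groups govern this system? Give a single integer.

Dimensional matrix (L×M by ρ×m×ℓ):
  L: [-3  0  1]
  M: [ 1  1  0]
RREF → pivots at {ρ,m} ⇒ r = 2
3 vars − rank 2 = 1 Π group

1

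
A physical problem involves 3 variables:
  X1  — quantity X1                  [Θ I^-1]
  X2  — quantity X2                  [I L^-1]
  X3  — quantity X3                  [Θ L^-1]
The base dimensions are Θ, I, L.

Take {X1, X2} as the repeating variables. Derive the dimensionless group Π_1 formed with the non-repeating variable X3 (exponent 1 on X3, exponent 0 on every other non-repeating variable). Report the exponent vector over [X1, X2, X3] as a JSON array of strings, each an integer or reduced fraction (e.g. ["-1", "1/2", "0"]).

["-1", "-1", "1"]

Write exponents as rows Θ,I,L / cols X1,X2,X3:
  Θ: [ 1  0  1]
  I: [-1  1  0]
  L: [ 0 -1 -1]
RREF → pivots at {X1,X2} ⇒ r = 2
Repeat: X1,X2; free: X3
RREF:
  r0: [   1    0    1]
  r1: [   0    1    1]
  r2: [   0    0    0]
Fix exponent of X3 at 1; solve each RREF row for its pivot's exponent:
  r0: exp(X1) + (1)·1 = 0 ⇒ exp(X1) = -1
  r1: exp(X2) + (1)·1 = 0 ⇒ exp(X2) = -1
Π_1 = X1^-1 · X2^-1 · X3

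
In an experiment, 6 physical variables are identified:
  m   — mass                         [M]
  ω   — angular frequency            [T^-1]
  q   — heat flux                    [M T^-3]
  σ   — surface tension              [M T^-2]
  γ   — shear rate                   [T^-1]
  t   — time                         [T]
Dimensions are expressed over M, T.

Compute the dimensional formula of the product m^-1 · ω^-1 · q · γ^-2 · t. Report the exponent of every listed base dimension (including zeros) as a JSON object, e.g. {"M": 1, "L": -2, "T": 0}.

{"M": 0, "T": 1}

Write exponents as rows M,T / cols m,ω,q,σ,γ,t:
  M: [ 1  0  1  1  0  0]
  T: [ 0 -1 -3 -2 -1  1]
  [M]: (-1)·1+(-1)·0+(1)·1+(-2)·0+(1)·0 = 0
  [T]: (-1)·0+(-1)·-1+(1)·-3+(-2)·-1+(1)·1 = 1
⇒ T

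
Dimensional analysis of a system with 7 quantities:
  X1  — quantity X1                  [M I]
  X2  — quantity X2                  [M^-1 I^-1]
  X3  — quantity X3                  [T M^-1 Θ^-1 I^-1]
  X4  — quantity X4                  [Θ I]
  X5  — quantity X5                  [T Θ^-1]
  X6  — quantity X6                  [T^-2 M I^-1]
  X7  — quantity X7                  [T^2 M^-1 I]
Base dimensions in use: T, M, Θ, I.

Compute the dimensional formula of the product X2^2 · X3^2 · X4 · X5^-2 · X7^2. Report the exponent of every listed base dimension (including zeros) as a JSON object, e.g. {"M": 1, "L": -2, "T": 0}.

{"T": 4, "M": -6, "Θ": 1, "I": -1}

Write exponents as rows T,M,Θ,I / cols X1,X2,X3,X4,X5,X6,X7:
  T: [ 0  0  1  0  1 -2  2]
  M: [ 1 -1 -1  0  0  1 -1]
  Θ: [ 0  0 -1  1 -1  0  0]
  I: [ 1 -1 -1  1  0 -1  1]
  [T]: (2)·0+(2)·1+(1)·0+(-2)·1+(2)·2 = 4
  [M]: (2)·-1+(2)·-1+(1)·0+(-2)·0+(2)·-1 = -6
  [Θ]: (2)·0+(2)·-1+(1)·1+(-2)·-1+(2)·0 = 1
  [I]: (2)·-1+(2)·-1+(1)·1+(-2)·0+(2)·1 = -1
⇒ T^4 M^-6 Θ I^-1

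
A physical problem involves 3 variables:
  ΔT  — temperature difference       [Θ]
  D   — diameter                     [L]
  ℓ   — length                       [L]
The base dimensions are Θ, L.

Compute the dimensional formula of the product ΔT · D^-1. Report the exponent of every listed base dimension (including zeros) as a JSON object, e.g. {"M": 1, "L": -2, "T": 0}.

{"Θ": 1, "L": -1}

Dimensional matrix (Θ×L by ΔT×D×ℓ):
  Θ: [ 1  0  0]
  L: [ 0  1  1]
  [Θ]: (1)·1+(-1)·0 = 1
  [L]: (1)·0+(-1)·1 = -1
⇒ Θ L^-1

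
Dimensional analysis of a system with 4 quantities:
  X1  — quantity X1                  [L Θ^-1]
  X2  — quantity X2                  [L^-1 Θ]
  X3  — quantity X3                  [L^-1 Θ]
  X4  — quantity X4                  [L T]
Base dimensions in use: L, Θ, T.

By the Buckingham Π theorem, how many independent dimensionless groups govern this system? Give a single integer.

2

Exponent matrix [L,Θ,T] × [X1,X2,X3,X4]:
  L: [ 1 -1 -1  1]
  Θ: [-1  1  1  0]
  T: [ 0  0  0  1]
Echelon form has 2 nonzero rows (pivots: X1,X4)
4 vars − rank 2 = 2 Π groups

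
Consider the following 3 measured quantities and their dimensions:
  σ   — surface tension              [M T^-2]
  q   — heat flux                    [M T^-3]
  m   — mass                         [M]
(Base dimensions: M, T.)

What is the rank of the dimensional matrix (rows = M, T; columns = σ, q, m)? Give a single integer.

2

Exponent matrix [M,T] × [σ,q,m]:
  M: [ 1  1  1]
  T: [-2 -3  0]
Row reduction gives pivot columns σ,q; rank = 2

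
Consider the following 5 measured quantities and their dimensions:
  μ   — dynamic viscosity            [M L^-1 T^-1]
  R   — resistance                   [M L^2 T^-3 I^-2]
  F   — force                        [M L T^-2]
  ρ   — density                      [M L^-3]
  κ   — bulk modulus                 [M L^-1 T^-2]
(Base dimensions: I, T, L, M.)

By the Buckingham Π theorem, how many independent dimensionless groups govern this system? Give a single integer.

1

Write exponents as rows I,T,L,M / cols μ,R,F,ρ,κ:
  I: [ 0 -2  0  0  0]
  T: [-1 -3 -2  0 -2]
  L: [-1  2  1 -3 -1]
  M: [ 1  1  1  1  1]
RREF → pivots at {μ,R,F,κ} ⇒ r = 4
n=5, r=4 ⇒ 1 dimensionless group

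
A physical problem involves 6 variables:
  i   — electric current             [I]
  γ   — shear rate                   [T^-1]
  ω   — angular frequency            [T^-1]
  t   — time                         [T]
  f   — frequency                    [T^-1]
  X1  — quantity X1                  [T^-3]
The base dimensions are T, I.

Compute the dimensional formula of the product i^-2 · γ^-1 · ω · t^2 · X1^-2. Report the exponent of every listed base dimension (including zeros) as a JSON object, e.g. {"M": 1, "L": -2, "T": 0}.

Dimensional matrix (T×I by i×γ×ω×t×f×X1):
  T: [ 0 -1 -1  1 -1 -3]
  I: [ 1  0  0  0  0  0]
  [T]: (-2)·0+(-1)·-1+(1)·-1+(2)·1+(-2)·-3 = 8
  [I]: (-2)·1+(-1)·0+(1)·0+(2)·0+(-2)·0 = -2
⇒ T^8 I^-2

{"T": 8, "I": -2}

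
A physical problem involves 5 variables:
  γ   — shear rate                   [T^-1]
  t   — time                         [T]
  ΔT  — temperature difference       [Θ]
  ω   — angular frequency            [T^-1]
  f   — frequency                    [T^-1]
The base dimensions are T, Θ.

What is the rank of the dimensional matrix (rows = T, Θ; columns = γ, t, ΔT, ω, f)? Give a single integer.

2

Dimensional matrix (T×Θ by γ×t×ΔT×ω×f):
  T: [-1  1  0 -1 -1]
  Θ: [ 0  0  1  0  0]
RREF → pivots at {γ,ΔT} ⇒ r = 2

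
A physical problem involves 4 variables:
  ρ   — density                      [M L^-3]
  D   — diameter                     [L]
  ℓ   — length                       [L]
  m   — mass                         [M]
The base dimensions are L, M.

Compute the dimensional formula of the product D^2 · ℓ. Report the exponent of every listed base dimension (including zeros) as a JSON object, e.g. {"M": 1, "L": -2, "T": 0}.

Write exponents as rows L,M / cols ρ,D,ℓ,m:
  L: [-3  1  1  0]
  M: [ 1  0  0  1]
  [L]: (2)·1+(1)·1 = 3
  [M]: (2)·0+(1)·0 = 0
⇒ L^3

{"L": 3, "M": 0}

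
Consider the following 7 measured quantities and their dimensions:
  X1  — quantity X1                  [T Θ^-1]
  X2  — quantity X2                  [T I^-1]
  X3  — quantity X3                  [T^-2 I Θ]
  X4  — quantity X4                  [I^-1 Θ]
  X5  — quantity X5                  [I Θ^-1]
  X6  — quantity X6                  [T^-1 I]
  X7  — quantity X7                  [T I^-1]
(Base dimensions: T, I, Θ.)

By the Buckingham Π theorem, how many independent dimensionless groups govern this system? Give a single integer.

Write exponents as rows T,I,Θ / cols X1,X2,X3,X4,X5,X6,X7:
  T: [ 1  1 -2  0  0 -1  1]
  I: [ 0 -1  1 -1  1  1 -1]
  Θ: [-1  0  1  1 -1  0  0]
RREF → pivots at {X1,X2} ⇒ r = 2
7 vars − rank 2 = 5 Π groups

5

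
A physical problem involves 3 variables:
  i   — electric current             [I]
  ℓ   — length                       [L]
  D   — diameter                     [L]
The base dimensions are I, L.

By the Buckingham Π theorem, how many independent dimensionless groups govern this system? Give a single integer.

1

Dimensional matrix (I×L by i×ℓ×D):
  I: [ 1  0  0]
  L: [ 0  1  1]
Row reduction gives pivot columns i,ℓ; rank = 2
3 vars − rank 2 = 1 Π group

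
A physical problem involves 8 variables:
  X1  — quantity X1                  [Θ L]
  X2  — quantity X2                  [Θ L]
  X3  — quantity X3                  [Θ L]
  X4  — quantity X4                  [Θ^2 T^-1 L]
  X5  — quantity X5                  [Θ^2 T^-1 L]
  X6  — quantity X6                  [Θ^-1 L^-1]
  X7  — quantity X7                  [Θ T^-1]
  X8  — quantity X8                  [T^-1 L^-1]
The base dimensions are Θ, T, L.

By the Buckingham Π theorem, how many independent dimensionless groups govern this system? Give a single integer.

Write exponents as rows Θ,T,L / cols X1,X2,X3,X4,X5,X6,X7,X8:
  Θ: [ 1  1  1  2  2 -1  1  0]
  T: [ 0  0  0 -1 -1  0 -1 -1]
  L: [ 1  1  1  1  1 -1  0 -1]
Row reduction gives pivot columns X1,X4; rank = 2
8 vars − rank 2 = 6 Π groups

6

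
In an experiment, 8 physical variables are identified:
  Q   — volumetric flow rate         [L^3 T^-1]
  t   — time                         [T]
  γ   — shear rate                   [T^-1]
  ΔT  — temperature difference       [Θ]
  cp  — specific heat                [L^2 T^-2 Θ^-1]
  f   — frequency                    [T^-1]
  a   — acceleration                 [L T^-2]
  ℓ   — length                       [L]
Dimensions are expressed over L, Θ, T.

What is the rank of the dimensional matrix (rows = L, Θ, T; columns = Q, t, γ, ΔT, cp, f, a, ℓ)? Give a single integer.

Dimensional matrix (L×Θ×T by Q×t×γ×ΔT×cp×f×a×ℓ):
  L: [ 3  0  0  0  2  0  1  1]
  Θ: [ 0  0  0  1 -1  0  0  0]
  T: [-1  1 -1  0 -2 -1 -2  0]
Echelon form has 3 nonzero rows (pivots: Q,t,ΔT)

3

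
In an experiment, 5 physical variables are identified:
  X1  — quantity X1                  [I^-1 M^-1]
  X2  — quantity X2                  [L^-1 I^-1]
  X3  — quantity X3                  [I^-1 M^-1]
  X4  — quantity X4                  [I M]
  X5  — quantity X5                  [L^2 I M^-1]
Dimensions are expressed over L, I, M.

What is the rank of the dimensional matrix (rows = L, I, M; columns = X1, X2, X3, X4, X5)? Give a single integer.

Exponent matrix [L,I,M] × [X1,X2,X3,X4,X5]:
  L: [ 0 -1  0  0  2]
  I: [-1 -1 -1  1  1]
  M: [-1  0 -1  1 -1]
Row reduction gives pivot columns X1,X2; rank = 2

2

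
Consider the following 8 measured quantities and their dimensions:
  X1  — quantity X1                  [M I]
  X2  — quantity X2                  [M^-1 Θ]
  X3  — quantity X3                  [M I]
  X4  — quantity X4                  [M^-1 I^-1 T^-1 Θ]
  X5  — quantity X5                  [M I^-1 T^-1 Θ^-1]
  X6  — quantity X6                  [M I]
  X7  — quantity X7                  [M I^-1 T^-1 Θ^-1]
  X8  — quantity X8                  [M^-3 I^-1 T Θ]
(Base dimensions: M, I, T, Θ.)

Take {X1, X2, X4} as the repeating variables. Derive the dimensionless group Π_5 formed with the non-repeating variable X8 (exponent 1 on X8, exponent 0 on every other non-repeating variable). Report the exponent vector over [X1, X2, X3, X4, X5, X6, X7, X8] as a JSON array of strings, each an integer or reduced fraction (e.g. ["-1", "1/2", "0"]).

Write exponents as rows M,I,T,Θ / cols X1,X2,X3,X4,X5,X6,X7,X8:
  M: [ 1 -1  1 -1  1  1  1 -3]
  I: [ 1  0  1 -1 -1  1 -1 -1]
  T: [ 0  0  0 -1 -1  0 -1  1]
  Θ: [ 0  1  0  1 -1  0 -1  1]
RREF → pivots at {X1,X2,X4} ⇒ r = 3
Repeat: X1,X2,X4; free: X3,X5,X6,X7,X8
RREF:
  r0: [   1    0    1    0    0    1    0   -2]
  r1: [   0    1    0    0   -2    0   -2    2]
  r2: [   0    0    0    1    1    0    1   -1]
  r3: [   0    0    0    0    0    0    0    0]
Fix exponent of X8 at 1, X3 at 0, X5 at 0, X6 at 0, X7 at 0; solve each RREF row for its pivot's exponent:
  r0: exp(X1) + (-2)·1 = 0 ⇒ exp(X1) = 2
  r1: exp(X2) + (2)·1 = 0 ⇒ exp(X2) = -2
  r2: exp(X4) + (-1)·1 = 0 ⇒ exp(X4) = 1
Π_5 = X1^2 · X2^-2 · X4 · X8

["2", "-2", "0", "1", "0", "0", "0", "1"]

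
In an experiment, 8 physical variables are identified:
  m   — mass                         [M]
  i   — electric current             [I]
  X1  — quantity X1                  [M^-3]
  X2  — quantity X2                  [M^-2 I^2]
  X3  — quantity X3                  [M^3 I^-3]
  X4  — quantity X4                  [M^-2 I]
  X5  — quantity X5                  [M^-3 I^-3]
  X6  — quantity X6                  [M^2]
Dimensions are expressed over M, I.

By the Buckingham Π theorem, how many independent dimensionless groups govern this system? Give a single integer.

Dimensional matrix (M×I by m×i×X1×X2×X3×X4×X5×X6):
  M: [ 1  0 -3 -2  3 -2 -3  2]
  I: [ 0  1  0  2 -3  1 -3  0]
Row reduction gives pivot columns m,i; rank = 2
n=8, r=2 ⇒ 6 dimensionless groups

6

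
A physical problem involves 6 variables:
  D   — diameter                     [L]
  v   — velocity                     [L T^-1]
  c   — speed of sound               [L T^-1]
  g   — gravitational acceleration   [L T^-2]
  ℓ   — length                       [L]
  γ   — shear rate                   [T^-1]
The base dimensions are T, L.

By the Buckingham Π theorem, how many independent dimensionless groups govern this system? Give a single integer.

Dimensional matrix (T×L by D×v×c×g×ℓ×γ):
  T: [ 0 -1 -1 -2  0 -1]
  L: [ 1  1  1  1  1  0]
RREF → pivots at {D,v} ⇒ r = 2
Π count = n − r = 6 − 2 = 4

4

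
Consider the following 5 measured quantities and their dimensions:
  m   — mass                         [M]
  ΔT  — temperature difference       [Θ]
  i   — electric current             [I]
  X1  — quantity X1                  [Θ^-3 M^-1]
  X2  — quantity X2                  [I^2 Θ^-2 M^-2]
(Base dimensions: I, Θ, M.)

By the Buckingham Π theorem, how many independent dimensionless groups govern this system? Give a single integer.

Write exponents as rows I,Θ,M / cols m,ΔT,i,X1,X2:
  I: [ 0  0  1  0  2]
  Θ: [ 0  1  0 -3 -2]
  M: [ 1  0  0 -1 -2]
Echelon form has 3 nonzero rows (pivots: m,ΔT,i)
Π count = n − r = 5 − 3 = 2

2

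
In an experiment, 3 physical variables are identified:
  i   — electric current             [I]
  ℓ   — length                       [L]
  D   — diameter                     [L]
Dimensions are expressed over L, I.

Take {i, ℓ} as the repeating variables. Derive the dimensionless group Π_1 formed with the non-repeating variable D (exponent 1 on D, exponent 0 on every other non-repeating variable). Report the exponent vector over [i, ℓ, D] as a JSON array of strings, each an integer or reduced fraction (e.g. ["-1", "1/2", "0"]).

["0", "-1", "1"]

Dimensional matrix (L×I by i×ℓ×D):
  L: [ 0  1  1]
  I: [ 1  0  0]
RREF → pivots at {i,ℓ} ⇒ r = 2
Repeat: i,ℓ; free: D
RREF:
  r0: [   1    0    0]
  r1: [   0    1    1]
Fix exponent of D at 1; solve each RREF row for its pivot's exponent:
  r0: exp(i) + (0)·1 = 0 ⇒ exp(i) = 0
  r1: exp(ℓ) + (1)·1 = 0 ⇒ exp(ℓ) = -1
Π_1 = ℓ^-1 · D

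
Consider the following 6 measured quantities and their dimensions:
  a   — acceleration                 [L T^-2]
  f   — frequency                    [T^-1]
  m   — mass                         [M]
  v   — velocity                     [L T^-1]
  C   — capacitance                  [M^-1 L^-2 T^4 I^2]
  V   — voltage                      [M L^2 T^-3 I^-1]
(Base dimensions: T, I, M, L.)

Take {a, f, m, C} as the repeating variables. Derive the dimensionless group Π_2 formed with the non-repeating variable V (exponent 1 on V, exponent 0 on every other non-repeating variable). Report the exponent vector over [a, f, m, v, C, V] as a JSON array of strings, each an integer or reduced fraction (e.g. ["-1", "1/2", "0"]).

Exponent matrix [T,I,M,L] × [a,f,m,v,C,V]:
  T: [-2 -1  0 -1  4 -3]
  I: [ 0  0  0  0  2 -1]
  M: [ 0  0  1  0 -1  1]
  L: [ 1  0  0  1 -2  2]
RREF → pivots at {a,f,m,C} ⇒ r = 4
Pivot set = {a,f,m,C}, free = {v,V}
RREF:
  r0: [   1    0    0    1    0    1]
  r1: [   0    1    0   -1    0   -1]
  r2: [   0    0    1    0    0  1/2]
  r3: [   0    0    0    0    1 -1/2]
Fix exponent of V at 1, v at 0; solve each RREF row for its pivot's exponent:
  r0: exp(a) + (1)·1 = 0 ⇒ exp(a) = -1
  r1: exp(f) + (-1)·1 = 0 ⇒ exp(f) = 1
  r2: exp(m) + (1/2)·1 = 0 ⇒ exp(m) = -1/2
  r3: exp(C) + (-1/2)·1 = 0 ⇒ exp(C) = 1/2
Π_2 = a^-1 · f · m^(-1/2) · C^(1/2) · V

["-1", "1", "-1/2", "0", "1/2", "1"]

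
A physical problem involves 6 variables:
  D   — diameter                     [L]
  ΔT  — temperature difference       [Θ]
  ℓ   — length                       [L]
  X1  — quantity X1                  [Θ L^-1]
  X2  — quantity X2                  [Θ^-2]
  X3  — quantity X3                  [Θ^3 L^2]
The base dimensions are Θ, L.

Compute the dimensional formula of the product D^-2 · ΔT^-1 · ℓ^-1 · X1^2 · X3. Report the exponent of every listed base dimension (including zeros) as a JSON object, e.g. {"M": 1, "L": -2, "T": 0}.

Dimensional matrix (Θ×L by D×ΔT×ℓ×X1×X2×X3):
  Θ: [ 0  1  0  1 -2  3]
  L: [ 1  0  1 -1  0  2]
  [Θ]: (-2)·0+(-1)·1+(-1)·0+(2)·1+(1)·3 = 4
  [L]: (-2)·1+(-1)·0+(-1)·1+(2)·-1+(1)·2 = -3
⇒ Θ^4 L^-3

{"Θ": 4, "L": -3}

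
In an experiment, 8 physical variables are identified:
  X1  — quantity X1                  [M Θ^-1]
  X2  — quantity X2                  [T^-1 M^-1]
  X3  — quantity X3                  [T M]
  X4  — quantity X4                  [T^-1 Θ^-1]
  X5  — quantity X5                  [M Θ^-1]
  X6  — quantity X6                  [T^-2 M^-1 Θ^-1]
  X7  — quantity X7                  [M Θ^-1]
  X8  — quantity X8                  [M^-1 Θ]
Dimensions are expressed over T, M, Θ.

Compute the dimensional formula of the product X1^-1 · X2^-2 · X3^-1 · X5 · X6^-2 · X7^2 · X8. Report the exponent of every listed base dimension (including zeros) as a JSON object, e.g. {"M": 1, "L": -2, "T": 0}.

Dimensional matrix (T×M×Θ by X1×X2×X3×X4×X5×X6×X7×X8):
  T: [ 0 -1  1 -1  0 -2  0  0]
  M: [ 1 -1  1  0  1 -1  1 -1]
  Θ: [-1  0  0 -1 -1 -1 -1  1]
  [T]: (-1)·0+(-2)·-1+(-1)·1+(1)·0+(-2)·-2+(2)·0+(1)·0 = 5
  [M]: (-1)·1+(-2)·-1+(-1)·1+(1)·1+(-2)·-1+(2)·1+(1)·-1 = 4
  [Θ]: (-1)·-1+(-2)·0+(-1)·0+(1)·-1+(-2)·-1+(2)·-1+(1)·1 = 1
⇒ T^5 M^4 Θ

{"T": 5, "M": 4, "Θ": 1}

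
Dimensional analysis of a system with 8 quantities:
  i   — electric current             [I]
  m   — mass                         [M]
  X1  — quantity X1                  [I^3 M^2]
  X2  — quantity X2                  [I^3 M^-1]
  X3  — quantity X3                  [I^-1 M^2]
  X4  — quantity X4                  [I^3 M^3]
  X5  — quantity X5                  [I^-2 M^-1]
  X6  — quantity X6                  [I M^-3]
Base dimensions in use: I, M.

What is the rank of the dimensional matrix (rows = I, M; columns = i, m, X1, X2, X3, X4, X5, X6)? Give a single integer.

2

Write exponents as rows I,M / cols i,m,X1,X2,X3,X4,X5,X6:
  I: [ 1  0  3  3 -1  3 -2  1]
  M: [ 0  1  2 -1  2  3 -1 -3]
Echelon form has 2 nonzero rows (pivots: i,m)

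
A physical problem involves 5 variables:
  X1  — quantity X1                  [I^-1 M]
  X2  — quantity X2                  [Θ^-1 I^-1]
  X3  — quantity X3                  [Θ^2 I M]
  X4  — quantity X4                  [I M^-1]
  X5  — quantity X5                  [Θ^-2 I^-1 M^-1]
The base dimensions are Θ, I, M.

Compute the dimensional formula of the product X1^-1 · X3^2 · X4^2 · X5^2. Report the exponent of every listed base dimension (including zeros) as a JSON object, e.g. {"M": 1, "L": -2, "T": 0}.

Dimensional matrix (Θ×I×M by X1×X2×X3×X4×X5):
  Θ: [ 0 -1  2  0 -2]
  I: [-1 -1  1  1 -1]
  M: [ 1  0  1 -1 -1]
  [Θ]: (-1)·0+(2)·2+(2)·0+(2)·-2 = 0
  [I]: (-1)·-1+(2)·1+(2)·1+(2)·-1 = 3
  [M]: (-1)·1+(2)·1+(2)·-1+(2)·-1 = -3
⇒ I^3 M^-3

{"Θ": 0, "I": 3, "M": -3}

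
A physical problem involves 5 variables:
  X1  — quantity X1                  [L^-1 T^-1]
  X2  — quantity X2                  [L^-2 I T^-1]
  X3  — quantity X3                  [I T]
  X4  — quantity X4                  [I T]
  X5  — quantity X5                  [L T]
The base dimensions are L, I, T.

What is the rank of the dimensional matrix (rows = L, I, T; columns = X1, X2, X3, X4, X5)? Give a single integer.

2

Write exponents as rows L,I,T / cols X1,X2,X3,X4,X5:
  L: [-1 -2  0  0  1]
  I: [ 0  1  1  1  0]
  T: [-1 -1  1  1  1]
Row reduction gives pivot columns X1,X2; rank = 2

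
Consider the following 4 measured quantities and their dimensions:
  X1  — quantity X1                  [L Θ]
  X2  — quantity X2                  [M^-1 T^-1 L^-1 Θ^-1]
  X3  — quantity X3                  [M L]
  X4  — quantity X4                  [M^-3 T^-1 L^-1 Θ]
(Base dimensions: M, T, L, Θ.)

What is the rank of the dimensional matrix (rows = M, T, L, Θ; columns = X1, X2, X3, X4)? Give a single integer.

Dimensional matrix (M×T×L×Θ by X1×X2×X3×X4):
  M: [ 0 -1  1 -3]
  T: [ 0 -1  0 -1]
  L: [ 1 -1  1 -1]
  Θ: [ 1 -1  0  1]
RREF → pivots at {X1,X2,X3} ⇒ r = 3

3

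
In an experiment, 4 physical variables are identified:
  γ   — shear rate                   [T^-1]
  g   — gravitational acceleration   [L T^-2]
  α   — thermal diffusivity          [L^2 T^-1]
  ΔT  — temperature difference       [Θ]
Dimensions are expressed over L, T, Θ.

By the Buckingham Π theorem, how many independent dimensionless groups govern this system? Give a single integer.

Write exponents as rows L,T,Θ / cols γ,g,α,ΔT:
  L: [ 0  1  2  0]
  T: [-1 -2 -1  0]
  Θ: [ 0  0  0  1]
RREF → pivots at {γ,g,ΔT} ⇒ r = 3
Π count = n − r = 4 − 3 = 1

1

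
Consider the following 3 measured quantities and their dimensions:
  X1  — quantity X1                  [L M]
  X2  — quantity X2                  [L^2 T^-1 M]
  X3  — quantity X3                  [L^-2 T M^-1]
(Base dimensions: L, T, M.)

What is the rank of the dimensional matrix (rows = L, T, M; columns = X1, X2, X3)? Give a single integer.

Dimensional matrix (L×T×M by X1×X2×X3):
  L: [ 1  2 -2]
  T: [ 0 -1  1]
  M: [ 1  1 -1]
RREF → pivots at {X1,X2} ⇒ r = 2

2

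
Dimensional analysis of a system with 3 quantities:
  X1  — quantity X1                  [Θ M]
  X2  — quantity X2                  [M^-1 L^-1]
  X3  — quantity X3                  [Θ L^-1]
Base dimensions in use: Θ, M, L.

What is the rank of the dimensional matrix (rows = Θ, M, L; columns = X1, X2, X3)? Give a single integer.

Exponent matrix [Θ,M,L] × [X1,X2,X3]:
  Θ: [ 1  0  1]
  M: [ 1 -1  0]
  L: [ 0 -1 -1]
RREF → pivots at {X1,X2} ⇒ r = 2

2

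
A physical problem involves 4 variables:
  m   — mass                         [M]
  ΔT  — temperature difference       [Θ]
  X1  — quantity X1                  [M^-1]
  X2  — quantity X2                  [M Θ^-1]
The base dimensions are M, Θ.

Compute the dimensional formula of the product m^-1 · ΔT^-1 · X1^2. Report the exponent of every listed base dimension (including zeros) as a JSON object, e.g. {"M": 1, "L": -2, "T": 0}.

{"M": -3, "Θ": -1}

Write exponents as rows M,Θ / cols m,ΔT,X1,X2:
  M: [ 1  0 -1  1]
  Θ: [ 0  1  0 -1]
  [M]: (-1)·1+(-1)·0+(2)·-1 = -3
  [Θ]: (-1)·0+(-1)·1+(2)·0 = -1
⇒ M^-3 Θ^-1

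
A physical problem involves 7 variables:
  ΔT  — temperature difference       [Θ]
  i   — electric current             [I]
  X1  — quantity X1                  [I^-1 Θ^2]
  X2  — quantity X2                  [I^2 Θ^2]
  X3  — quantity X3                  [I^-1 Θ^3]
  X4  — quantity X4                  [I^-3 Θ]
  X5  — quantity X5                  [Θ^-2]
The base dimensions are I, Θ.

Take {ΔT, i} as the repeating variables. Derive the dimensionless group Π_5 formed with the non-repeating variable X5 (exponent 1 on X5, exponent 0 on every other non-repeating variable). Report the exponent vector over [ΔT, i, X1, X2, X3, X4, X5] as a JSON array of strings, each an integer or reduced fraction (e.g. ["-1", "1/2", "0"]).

["2", "0", "0", "0", "0", "0", "1"]

Exponent matrix [I,Θ] × [ΔT,i,X1,X2,X3,X4,X5]:
  I: [ 0  1 -1  2 -1 -3  0]
  Θ: [ 1  0  2  2  3  1 -2]
Row reduction gives pivot columns ΔT,i; rank = 2
Repeat: ΔT,i; free: X1,X2,X3,X4,X5
RREF:
  r0: [   1    0    2    2    3    1   -2]
  r1: [   0    1   -1    2   -1   -3    0]
Fix exponent of X5 at 1, X1 at 0, X2 at 0, X3 at 0, X4 at 0; solve each RREF row for its pivot's exponent:
  r0: exp(ΔT) + (-2)·1 = 0 ⇒ exp(ΔT) = 2
  r1: exp(i) + (0)·1 = 0 ⇒ exp(i) = 0
Π_5 = ΔT^2 · X5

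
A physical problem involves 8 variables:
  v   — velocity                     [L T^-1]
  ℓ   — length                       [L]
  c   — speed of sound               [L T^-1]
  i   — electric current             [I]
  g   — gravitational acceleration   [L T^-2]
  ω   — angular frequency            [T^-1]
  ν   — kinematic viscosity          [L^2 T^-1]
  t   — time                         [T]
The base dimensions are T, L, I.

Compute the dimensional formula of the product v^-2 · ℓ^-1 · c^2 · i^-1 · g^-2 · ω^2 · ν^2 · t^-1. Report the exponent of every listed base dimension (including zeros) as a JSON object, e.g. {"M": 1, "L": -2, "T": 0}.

Write exponents as rows T,L,I / cols v,ℓ,c,i,g,ω,ν,t:
  T: [-1  0 -1  0 -2 -1 -1  1]
  L: [ 1  1  1  0  1  0  2  0]
  I: [ 0  0  0  1  0  0  0  0]
  [T]: (-2)·-1+(-1)·0+(2)·-1+(-1)·0+(-2)·-2+(2)·-1+(2)·-1+(-1)·1 = -1
  [L]: (-2)·1+(-1)·1+(2)·1+(-1)·0+(-2)·1+(2)·0+(2)·2+(-1)·0 = 1
  [I]: (-2)·0+(-1)·0+(2)·0+(-1)·1+(-2)·0+(2)·0+(2)·0+(-1)·0 = -1
⇒ T^-1 L I^-1

{"T": -1, "L": 1, "I": -1}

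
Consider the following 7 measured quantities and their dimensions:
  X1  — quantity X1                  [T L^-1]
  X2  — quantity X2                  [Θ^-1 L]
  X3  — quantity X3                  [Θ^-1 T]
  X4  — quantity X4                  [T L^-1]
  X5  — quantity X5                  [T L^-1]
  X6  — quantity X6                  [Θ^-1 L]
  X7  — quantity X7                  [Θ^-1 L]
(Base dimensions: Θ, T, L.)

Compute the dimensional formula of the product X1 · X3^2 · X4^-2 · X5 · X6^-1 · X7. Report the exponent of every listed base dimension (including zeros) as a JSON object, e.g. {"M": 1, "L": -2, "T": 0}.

Write exponents as rows Θ,T,L / cols X1,X2,X3,X4,X5,X6,X7:
  Θ: [ 0 -1 -1  0  0 -1 -1]
  T: [ 1  0  1  1  1  0  0]
  L: [-1  1  0 -1 -1  1  1]
  [Θ]: (1)·0+(2)·-1+(-2)·0+(1)·0+(-1)·-1+(1)·-1 = -2
  [T]: (1)·1+(2)·1+(-2)·1+(1)·1+(-1)·0+(1)·0 = 2
  [L]: (1)·-1+(2)·0+(-2)·-1+(1)·-1+(-1)·1+(1)·1 = 0
⇒ Θ^-2 T^2

{"Θ": -2, "T": 2, "L": 0}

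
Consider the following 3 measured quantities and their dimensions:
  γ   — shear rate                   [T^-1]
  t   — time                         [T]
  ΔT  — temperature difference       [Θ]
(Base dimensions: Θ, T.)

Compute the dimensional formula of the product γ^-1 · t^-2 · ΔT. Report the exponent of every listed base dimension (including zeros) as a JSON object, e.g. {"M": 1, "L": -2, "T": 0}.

Exponent matrix [Θ,T] × [γ,t,ΔT]:
  Θ: [ 0  0  1]
  T: [-1  1  0]
  [Θ]: (-1)·0+(-2)·0+(1)·1 = 1
  [T]: (-1)·-1+(-2)·1+(1)·0 = -1
⇒ Θ T^-1

{"Θ": 1, "T": -1}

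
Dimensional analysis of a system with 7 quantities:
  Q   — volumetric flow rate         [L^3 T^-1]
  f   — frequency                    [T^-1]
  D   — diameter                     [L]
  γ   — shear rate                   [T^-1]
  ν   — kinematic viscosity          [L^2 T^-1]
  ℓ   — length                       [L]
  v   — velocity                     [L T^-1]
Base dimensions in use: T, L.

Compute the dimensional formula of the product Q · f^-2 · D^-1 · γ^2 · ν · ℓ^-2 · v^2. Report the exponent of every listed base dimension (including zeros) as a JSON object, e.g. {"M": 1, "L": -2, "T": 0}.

Exponent matrix [T,L] × [Q,f,D,γ,ν,ℓ,v]:
  T: [-1 -1  0 -1 -1  0 -1]
  L: [ 3  0  1  0  2  1  1]
  [T]: (1)·-1+(-2)·-1+(-1)·0+(2)·-1+(1)·-1+(-2)·0+(2)·-1 = -4
  [L]: (1)·3+(-2)·0+(-1)·1+(2)·0+(1)·2+(-2)·1+(2)·1 = 4
⇒ T^-4 L^4

{"T": -4, "L": 4}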